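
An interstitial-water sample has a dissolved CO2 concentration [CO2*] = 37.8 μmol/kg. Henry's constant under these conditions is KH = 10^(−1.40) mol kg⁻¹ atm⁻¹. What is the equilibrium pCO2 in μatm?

KH = 10^(−1.40) = 3.981×10^-2 mol kg⁻¹ atm⁻¹
pCO2 = [CO2*]/KH = 37.8×10^-6 / 3.981×10^-2 = 9.49×10^-4 atm = 949 μatm

pCO2 = 949 μatm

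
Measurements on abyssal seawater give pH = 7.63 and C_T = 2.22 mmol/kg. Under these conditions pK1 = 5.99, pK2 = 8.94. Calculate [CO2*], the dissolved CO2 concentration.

[CO2*] = 0.0474 mmol/kg

α₀ = 1 / (1 + K1/[H⁺] + K1K2/[H⁺]²) = 1 / (1 + 10^+1.64 + 10^+0.33)
   = 1 / (1 + 43.652 + 2.1380) = 1/46.790 = 0.02137
[CO2*] = α₀ × DIC = 0.02137 × 2.22 = 0.0474 mmol/kg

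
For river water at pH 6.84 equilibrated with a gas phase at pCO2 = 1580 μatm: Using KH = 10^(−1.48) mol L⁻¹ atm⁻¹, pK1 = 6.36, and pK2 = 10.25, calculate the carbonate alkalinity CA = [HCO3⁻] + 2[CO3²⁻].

[CO2*] = KH · pCO2 = 10^(−1.48) × 1580×10^-6 = 5.232×10^-5 mol/L
α₀ = 1/(1 + K1/[H⁺] + K1K2/[H⁺]²) = 1/(1 + 10^+0.48 + 10^-2.93) = 0.2487
DIC = [CO2*]/α₀ = 5.232×10^-5 / 0.2487 = 0.2104 mmol/L
CA = (α₁ + 2α₂)·DIC = (0.7510 + 2×0.0002922) × 0.2104 = 0.158 mmol/L

CA = 0.158 mmol/L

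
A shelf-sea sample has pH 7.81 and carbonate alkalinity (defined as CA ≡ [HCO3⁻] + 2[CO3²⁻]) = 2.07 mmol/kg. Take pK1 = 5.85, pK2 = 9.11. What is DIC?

CA = [HCO3⁻] + 2[CO3²⁻] = (α₁ + 2α₂)·DIC
At pH 7.81: [H⁺]/K1 = 10^-1.96 = 0.010965, K2/[H⁺] = 10^-1.30 = 0.050119
α₁ = 1/(1 + 0.010965 + 0.050119) = 1/1.0611 = 0.9424; α₂ = α₁·K2/[H⁺] = 0.04723
α₁ + 2α₂ = 1.0369
DIC = CA / (α₁ + 2α₂) = 2.07 / 1.0369 = 2.00 mmol/kg

DIC = 2.00 mmol/kg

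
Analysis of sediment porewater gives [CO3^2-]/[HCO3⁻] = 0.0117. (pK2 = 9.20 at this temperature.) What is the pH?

pH = 7.27

From K2 = [H⁺][CO3^2-]/[HCO3⁻]:  pH = pK2 + log₁₀([CO3^2-]/[HCO3⁻])
log₁₀(0.0117) = -1.932
pH = 9.20 + (-1.932) = 7.27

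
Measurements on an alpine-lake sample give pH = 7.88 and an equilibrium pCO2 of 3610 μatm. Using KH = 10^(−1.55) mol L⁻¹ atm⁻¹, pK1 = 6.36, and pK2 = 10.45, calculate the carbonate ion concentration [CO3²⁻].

[CO3²⁻] = 9.07 μmol/L

[CO2*] = KH · pCO2 = 10^(−1.55) × 3610×10^-6 = 1.017×10^-4 mol/L
α₀ = 1/(1 + K1/[H⁺] + K1K2/[H⁺]²) = 1/(1 + 10^+1.52 + 10^-1.05) = 0.02924
DIC = [CO2*]/α₀ = 1.017×10^-4 / 0.02924 = 3.480 mmol/L
[CO3²⁻] = α₂·DIC; α₂ = 0.002606, so [CO3²⁻] = 0.002606 × 3.480 = 0.00907 mmol/L = 9.07 μmol/L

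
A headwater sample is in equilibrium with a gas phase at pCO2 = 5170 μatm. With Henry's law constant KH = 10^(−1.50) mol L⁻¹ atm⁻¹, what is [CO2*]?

[CO2*] = 163 μmol/L

KH = 10^(−1.50) = 3.162×10^-2 mol L⁻¹ atm⁻¹
[CO2*] = KH · pCO2 = 3.162×10^-2 × 5170×10^-6 atm = 1.63×10^-4 mol/L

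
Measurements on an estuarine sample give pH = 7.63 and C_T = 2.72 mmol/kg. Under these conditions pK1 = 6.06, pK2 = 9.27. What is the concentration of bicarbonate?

[HCO3⁻] = 2.59 mmol/kg

α₁ = 1 / (1 + [H⁺]/K1 + K2/[H⁺]) = 1 / (1 + 10^-1.57 + 10^-1.64)
   = 1 / (1 + 0.026915 + 0.022909) = 1/1.0498 = 0.9525
[HCO3⁻] = α₁ × DIC = 0.9525 × 2.72 = 2.59 mmol/kg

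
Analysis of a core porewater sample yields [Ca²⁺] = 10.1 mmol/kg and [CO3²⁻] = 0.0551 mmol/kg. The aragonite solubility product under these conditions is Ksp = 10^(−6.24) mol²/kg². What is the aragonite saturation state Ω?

Ω = 0.967

Ksp = 10^(−6.24) = 5.754×10^-7
Ω = [Ca²⁺][CO3²⁻]/Ksp = (10.1×10^-3)(0.0551×10^-3) / 5.754×10^-7 = 0.967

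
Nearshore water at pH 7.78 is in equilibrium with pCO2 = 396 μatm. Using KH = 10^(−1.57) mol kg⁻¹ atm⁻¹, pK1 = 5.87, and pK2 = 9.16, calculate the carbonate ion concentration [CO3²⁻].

[CO2*] = KH · pCO2 = 10^(−1.57) × 396×10^-6 = 1.066×10^-5 mol/kg
α₀ = 1/(1 + K1/[H⁺] + K1K2/[H⁺]²) = 1/(1 + 10^+1.91 + 10^+0.53) = 0.01167
DIC = [CO2*]/α₀ = 1.066×10^-5 / 0.01167 = 0.9131 mmol/kg
[CO3²⁻] = α₂·DIC; α₂ = 0.03955, so [CO3²⁻] = 0.03955 × 0.9131 = 0.0361 mmol/kg

[CO3²⁻] = 0.0361 mmol/kg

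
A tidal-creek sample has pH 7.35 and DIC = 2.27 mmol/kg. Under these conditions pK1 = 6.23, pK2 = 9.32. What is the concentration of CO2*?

[CO2*] = 0.158 mmol/kg

α₀ = 1 / (1 + K1/[H⁺] + K1K2/[H⁺]²) = 1 / (1 + 10^+1.12 + 10^-0.85)
   = 1 / (1 + 13.183 + 0.14125) = 1/14.324 = 0.06981
[CO2*] = α₀ × DIC = 0.06981 × 2.27 = 0.158 mmol/kg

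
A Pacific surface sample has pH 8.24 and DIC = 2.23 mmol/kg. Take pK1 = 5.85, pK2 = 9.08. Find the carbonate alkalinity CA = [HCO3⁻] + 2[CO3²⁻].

CA = 2.50 mmol/kg

CA = [HCO3⁻] + 2[CO3²⁻] = (α₁ + 2α₂)·DIC
At pH 8.24: [H⁺]/K1 = 10^-2.39 = 0.0040738, K2/[H⁺] = 10^-0.84 = 0.14454
α₁ = 1/(1 + 0.0040738 + 0.14454) = 1/1.1486 = 0.8706; α₂ = α₁·K2/[H⁺] = 0.1258
α₁ + 2α₂ = 1.1223
CA = 1.1223 × 2.23 = 2.50 mmol/kg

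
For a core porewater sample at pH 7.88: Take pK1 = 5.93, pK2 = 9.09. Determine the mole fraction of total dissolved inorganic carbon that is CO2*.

α₀ = 0.0105

α₀ = 1 / (1 + K1/[H⁺] + K1K2/[H⁺]²) = 1 / (1 + 10^+1.95 + 10^+0.74)
   = 1 / (1 + 89.125 + 5.4954) = 1/95.621 = 0.01046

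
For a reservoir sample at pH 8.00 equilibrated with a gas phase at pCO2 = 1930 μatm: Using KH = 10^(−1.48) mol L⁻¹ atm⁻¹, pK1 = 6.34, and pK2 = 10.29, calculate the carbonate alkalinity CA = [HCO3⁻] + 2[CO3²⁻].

[CO2*] = KH · pCO2 = 10^(−1.48) × 1930×10^-6 = 6.391×10^-5 mol/L
α₀ = 1/(1 + K1/[H⁺] + K1K2/[H⁺]²) = 1/(1 + 10^+1.66 + 10^-0.63) = 0.02130
DIC = [CO2*]/α₀ = 6.391×10^-5 / 0.02130 = 3.000 mmol/L
CA = (α₁ + 2α₂)·DIC = (0.9737 + 2×0.004994) × 3.000 = 2.95 mmol/L

CA = 2.95 mmol/L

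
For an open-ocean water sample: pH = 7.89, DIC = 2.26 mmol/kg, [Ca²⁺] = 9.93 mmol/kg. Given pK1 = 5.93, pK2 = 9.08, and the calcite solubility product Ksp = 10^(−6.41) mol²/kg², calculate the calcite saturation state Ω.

Ω = 3.46

α₂ = 1 / (1 + [H⁺]/K2 + [H⁺]²/(K1K2)) = 1 / (1 + 10^+1.19 + 10^-0.77)
   = 1 / (1 + 15.488 + 0.16982) = 1/16.658 = 0.06003
[CO3²⁻] = α₂ × DIC = 0.06003 × 2.26 = 0.1357 mmol/kg
Ksp = 10^(−6.41) = 3.890×10^-7
Ω = [Ca²⁺][CO3²⁻]/Ksp = (9.93×10^-3)(1.357×10^-4) / 3.890×10^-7 = 3.46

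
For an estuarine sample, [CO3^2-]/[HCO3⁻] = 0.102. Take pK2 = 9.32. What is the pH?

From K2 = [H⁺][CO3^2-]/[HCO3⁻]:  pH = pK2 + log₁₀([CO3^2-]/[HCO3⁻])
log₁₀(0.102) = -0.991
pH = 9.32 + (-0.991) = 8.33

pH = 8.33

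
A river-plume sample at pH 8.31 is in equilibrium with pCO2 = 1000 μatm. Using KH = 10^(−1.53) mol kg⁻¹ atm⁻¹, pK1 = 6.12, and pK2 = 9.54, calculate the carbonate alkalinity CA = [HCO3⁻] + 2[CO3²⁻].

CA = 5.11 mmol/kg

[CO2*] = KH · pCO2 = 10^(−1.53) × 1000×10^-6 = 2.951×10^-5 mol/kg
α₀ = 1/(1 + K1/[H⁺] + K1K2/[H⁺]²) = 1/(1 + 10^+2.19 + 10^+0.96) = 0.006061
DIC = [CO2*]/α₀ = 2.951×10^-5 / 0.006061 = 4.870 mmol/kg
CA = (α₁ + 2α₂)·DIC = (0.9387 + 2×0.05527) × 4.870 = 5.11 mmol/kg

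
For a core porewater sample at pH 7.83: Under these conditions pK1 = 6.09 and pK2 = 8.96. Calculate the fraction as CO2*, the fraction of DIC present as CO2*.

α₀ = 0.0167

α₀ = 1 / (1 + K1/[H⁺] + K1K2/[H⁺]²) = 1 / (1 + 10^+1.74 + 10^+0.61)
   = 1 / (1 + 54.954 + 4.0738) = 1/60.028 = 0.01666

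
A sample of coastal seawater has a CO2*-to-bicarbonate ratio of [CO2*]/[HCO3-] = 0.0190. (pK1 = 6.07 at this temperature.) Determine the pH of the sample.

From K1 = [H⁺][HCO3-]/[CO2*]:  pH = pK1 − log₁₀([CO2*]/[HCO3-])
log₁₀(0.0190) = -1.721
pH = 6.07 − (-1.721) = 7.79

pH = 7.79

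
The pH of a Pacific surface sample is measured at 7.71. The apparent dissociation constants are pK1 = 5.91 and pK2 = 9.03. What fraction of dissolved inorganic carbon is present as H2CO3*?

α₀ = 0.0149

α₀ = 1 / (1 + K1/[H⁺] + K1K2/[H⁺]²) = 1 / (1 + 10^+1.80 + 10^+0.48)
   = 1 / (1 + 63.096 + 3.0200) = 1/67.116 = 0.01490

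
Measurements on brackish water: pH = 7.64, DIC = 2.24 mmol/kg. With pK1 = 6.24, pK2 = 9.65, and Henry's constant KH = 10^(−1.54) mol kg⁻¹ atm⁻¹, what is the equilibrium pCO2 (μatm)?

pCO2 = 2950 μatm

α₀ = 1 / (1 + K1/[H⁺] + K1K2/[H⁺]²) = 1 / (1 + 10^+1.40 + 10^-0.61)
   = 1 / (1 + 25.119 + 0.24547) = 1/26.364 = 0.03793
[CO2*] = α₀ × DIC = 0.03793 × 2.24 = 0.08496 mmol/kg
pCO2 = [CO2*]/KH = 8.496×10^-5 / 2.884×10^-2 = 2950 μatm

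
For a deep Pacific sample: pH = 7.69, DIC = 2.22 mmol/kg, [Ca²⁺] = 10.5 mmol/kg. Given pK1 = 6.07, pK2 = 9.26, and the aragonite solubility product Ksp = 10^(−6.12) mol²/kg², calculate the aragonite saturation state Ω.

α₂ = 1 / (1 + [H⁺]/K2 + [H⁺]²/(K1K2)) = 1 / (1 + 10^+1.57 + 10^-0.05)
   = 1 / (1 + 37.154 + 0.89125) = 1/39.045 = 0.02561
[CO3²⁻] = α₂ × DIC = 0.02561 × 2.22 = 0.05686 mmol/kg
Ksp = 10^(−6.12) = 7.586×10^-7
Ω = [Ca²⁺][CO3²⁻]/Ksp = (10.5×10^-3)(5.686×10^-5) / 7.586×10^-7 = 0.787

Ω = 0.787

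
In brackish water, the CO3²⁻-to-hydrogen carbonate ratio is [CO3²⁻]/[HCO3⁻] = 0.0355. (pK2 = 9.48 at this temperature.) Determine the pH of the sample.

pH = 8.03

From K2 = [H⁺][CO3²⁻]/[HCO3⁻]:  pH = pK2 + log₁₀([CO3²⁻]/[HCO3⁻])
log₁₀(0.0355) = -1.450
pH = 9.48 + (-1.450) = 8.03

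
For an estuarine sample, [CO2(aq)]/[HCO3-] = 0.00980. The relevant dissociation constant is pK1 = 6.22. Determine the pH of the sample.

From K1 = [H⁺][HCO3-]/[CO2(aq)]:  pH = pK1 − log₁₀([CO2(aq)]/[HCO3-])
log₁₀(0.00980) = -2.009
pH = 6.22 − (-2.009) = 8.23

pH = 8.23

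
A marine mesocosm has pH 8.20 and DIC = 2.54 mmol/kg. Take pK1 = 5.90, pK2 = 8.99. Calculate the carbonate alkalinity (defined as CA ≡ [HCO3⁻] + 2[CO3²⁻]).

CA = [HCO3⁻] + 2[CO3²⁻] = (α₁ + 2α₂)·DIC
At pH 8.20: [H⁺]/K1 = 10^-2.30 = 0.0050119, K2/[H⁺] = 10^-0.79 = 0.16218
α₁ = 1/(1 + 0.0050119 + 0.16218) = 1/1.1672 = 0.8568; α₂ = α₁·K2/[H⁺] = 0.1389
α₁ + 2α₂ = 1.1347
CA = 1.1347 × 2.54 = 2.88 mmol/kg

CA = 2.88 mmol/kg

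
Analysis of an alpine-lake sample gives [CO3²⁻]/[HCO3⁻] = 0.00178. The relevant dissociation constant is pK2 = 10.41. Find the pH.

pH = 7.66

From K2 = [H⁺][CO3²⁻]/[HCO3⁻]:  pH = pK2 + log₁₀([CO3²⁻]/[HCO3⁻])
log₁₀(0.00178) = -2.750
pH = 10.41 + (-2.750) = 7.66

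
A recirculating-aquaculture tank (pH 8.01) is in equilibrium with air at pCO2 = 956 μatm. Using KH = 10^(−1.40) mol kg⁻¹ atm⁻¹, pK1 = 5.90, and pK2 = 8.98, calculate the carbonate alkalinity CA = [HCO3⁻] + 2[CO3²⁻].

CA = 5.95 mmol/kg

[CO2*] = KH · pCO2 = 10^(−1.40) × 956×10^-6 = 3.806×10^-5 mol/kg
α₀ = 1/(1 + K1/[H⁺] + K1K2/[H⁺]²) = 1/(1 + 10^+2.11 + 10^+1.14) = 0.006962
DIC = [CO2*]/α₀ = 3.806×10^-5 / 0.006962 = 5.466 mmol/kg
CA = (α₁ + 2α₂)·DIC = (0.8969 + 2×0.09611) × 5.466 = 5.95 mmol/kg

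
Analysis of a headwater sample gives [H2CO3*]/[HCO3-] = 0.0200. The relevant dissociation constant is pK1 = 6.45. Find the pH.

pH = 8.15

From K1 = [H⁺][HCO3-]/[H2CO3*]:  pH = pK1 − log₁₀([H2CO3*]/[HCO3-])
log₁₀(0.0200) = -1.699
pH = 6.45 − (-1.699) = 8.15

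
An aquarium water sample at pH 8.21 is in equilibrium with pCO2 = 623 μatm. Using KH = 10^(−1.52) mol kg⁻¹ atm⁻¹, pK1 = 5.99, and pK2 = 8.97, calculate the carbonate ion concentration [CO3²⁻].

[CO3²⁻] = 0.543 mmol/kg

[CO2*] = KH · pCO2 = 10^(−1.52) × 623×10^-6 = 1.881×10^-5 mol/kg
α₀ = 1/(1 + K1/[H⁺] + K1K2/[H⁺]²) = 1/(1 + 10^+2.22 + 10^+1.46) = 0.005107
DIC = [CO2*]/α₀ = 1.881×10^-5 / 0.005107 = 3.684 mmol/kg
[CO3²⁻] = α₂·DIC; α₂ = 0.1473, so [CO3²⁻] = 0.1473 × 3.684 = 0.543 mmol/kg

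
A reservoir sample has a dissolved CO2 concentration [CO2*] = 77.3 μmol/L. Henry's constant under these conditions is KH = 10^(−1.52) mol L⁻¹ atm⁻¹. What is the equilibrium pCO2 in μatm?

KH = 10^(−1.52) = 3.020×10^-2 mol L⁻¹ atm⁻¹
pCO2 = [CO2*]/KH = 77.3×10^-6 / 3.020×10^-2 = 2.56×10^-3 atm = 2560 μatm

pCO2 = 2560 μatm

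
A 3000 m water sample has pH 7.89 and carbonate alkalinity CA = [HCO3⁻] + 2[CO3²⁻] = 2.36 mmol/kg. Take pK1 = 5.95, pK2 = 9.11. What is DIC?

DIC = 2.26 mmol/kg

CA = [HCO3⁻] + 2[CO3²⁻] = (α₁ + 2α₂)·DIC
At pH 7.89: [H⁺]/K1 = 10^-1.94 = 0.011482, K2/[H⁺] = 10^-1.22 = 0.060256
α₁ = 1/(1 + 0.011482 + 0.060256) = 1/1.0717 = 0.9331; α₂ = α₁·K2/[H⁺] = 0.05622
α₁ + 2α₂ = 1.0455
DIC = CA / (α₁ + 2α₂) = 2.36 / 1.0455 = 2.26 mmol/kg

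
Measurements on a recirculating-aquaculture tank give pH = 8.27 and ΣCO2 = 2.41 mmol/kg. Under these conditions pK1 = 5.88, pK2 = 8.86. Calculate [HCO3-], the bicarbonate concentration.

[HCO3⁻] = 1.91 mmol/kg

α₁ = 1 / (1 + [H⁺]/K1 + K2/[H⁺]) = 1 / (1 + 10^-2.39 + 10^-0.59)
   = 1 / (1 + 0.0040738 + 0.25704) = 1/1.2611 = 0.7930
[HCO3⁻] = α₁ × DIC = 0.7930 × 2.41 = 1.91 mmol/kg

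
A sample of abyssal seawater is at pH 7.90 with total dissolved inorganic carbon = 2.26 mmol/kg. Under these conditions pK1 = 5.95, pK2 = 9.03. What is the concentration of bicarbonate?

[HCO3⁻] = 2.08 mmol/kg

α₁ = 1 / (1 + [H⁺]/K1 + K2/[H⁺]) = 1 / (1 + 10^-1.95 + 10^-1.13)
   = 1 / (1 + 0.011220 + 0.074131) = 1/1.0854 = 0.9214
[HCO3⁻] = α₁ × DIC = 0.9214 × 2.26 = 2.08 mmol/kg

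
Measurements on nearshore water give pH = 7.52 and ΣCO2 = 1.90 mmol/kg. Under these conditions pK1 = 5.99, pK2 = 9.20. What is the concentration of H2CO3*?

[CO2*] = 0.0534 mmol/kg

α₀ = 1 / (1 + K1/[H⁺] + K1K2/[H⁺]²) = 1 / (1 + 10^+1.53 + 10^-0.15)
   = 1 / (1 + 33.884 + 0.70795) = 1/35.592 = 0.02810
[CO2*] = α₀ × DIC = 0.02810 × 1.90 = 0.0534 mmol/kg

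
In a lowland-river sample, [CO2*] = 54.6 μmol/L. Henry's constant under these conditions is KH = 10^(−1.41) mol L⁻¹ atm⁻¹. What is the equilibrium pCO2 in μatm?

KH = 10^(−1.41) = 3.890×10^-2 mol L⁻¹ atm⁻¹
pCO2 = [CO2*]/KH = 54.6×10^-6 / 3.890×10^-2 = 1.40×10^-3 atm = 1400 μatm

pCO2 = 1400 μatm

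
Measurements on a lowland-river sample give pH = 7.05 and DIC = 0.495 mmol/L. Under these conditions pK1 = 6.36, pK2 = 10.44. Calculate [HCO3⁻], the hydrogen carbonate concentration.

[HCO3⁻] = 0.411 mmol/L

α₁ = 1 / (1 + [H⁺]/K1 + K2/[H⁺]) = 1 / (1 + 10^-0.69 + 10^-3.39)
   = 1 / (1 + 0.20417 + 0.00040738) = 1/1.2046 = 0.8302
[HCO3⁻] = α₁ × DIC = 0.8302 × 0.495 = 0.411 mmol/L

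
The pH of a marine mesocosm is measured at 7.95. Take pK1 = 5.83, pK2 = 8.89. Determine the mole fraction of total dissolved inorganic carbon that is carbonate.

α₂ = 1 / (1 + [H⁺]/K2 + [H⁺]²/(K1K2)) = 1 / (1 + 10^+0.94 + 10^-1.18)
   = 1 / (1 + 8.7096 + 0.066069) = 1/9.7757 = 0.1023

α₂ = 0.102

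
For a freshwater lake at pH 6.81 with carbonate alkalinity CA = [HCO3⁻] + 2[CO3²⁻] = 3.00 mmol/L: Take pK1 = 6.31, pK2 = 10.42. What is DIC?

CA = [HCO3⁻] + 2[CO3²⁻] = (α₁ + 2α₂)·DIC
At pH 6.81: [H⁺]/K1 = 10^-0.50 = 0.31623, K2/[H⁺] = 10^-3.61 = 0.00024547
α₁ = 1/(1 + 0.31623 + 0.00024547) = 1/1.3165 = 0.7596; α₂ = α₁·K2/[H⁺] = 0.0001865
α₁ + 2α₂ = 0.7600
DIC = CA / (α₁ + 2α₂) = 3.00 / 0.7600 = 3.95 mmol/L

DIC = 3.95 mmol/L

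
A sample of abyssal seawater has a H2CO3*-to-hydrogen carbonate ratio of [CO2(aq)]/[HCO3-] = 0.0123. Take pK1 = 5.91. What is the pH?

From K1 = [H⁺][HCO3-]/[CO2(aq)]:  pH = pK1 − log₁₀([CO2(aq)]/[HCO3-])
log₁₀(0.0123) = -1.910
pH = 5.91 − (-1.910) = 7.82

pH = 7.82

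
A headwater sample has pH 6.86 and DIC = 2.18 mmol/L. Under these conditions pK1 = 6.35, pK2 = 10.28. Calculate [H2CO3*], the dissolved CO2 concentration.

α₀ = 1 / (1 + K1/[H⁺] + K1K2/[H⁺]²) = 1 / (1 + 10^+0.51 + 10^-2.91)
   = 1 / (1 + 3.2359 + 0.0012303) = 1/4.2372 = 0.2360
[CO2*] = α₀ × DIC = 0.2360 × 2.18 = 0.514 mmol/L

[CO2*] = 0.514 mmol/L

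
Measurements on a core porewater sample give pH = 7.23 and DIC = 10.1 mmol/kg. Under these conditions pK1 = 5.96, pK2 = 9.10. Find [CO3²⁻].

α₂ = 1 / (1 + [H⁺]/K2 + [H⁺]²/(K1K2)) = 1 / (1 + 10^+1.87 + 10^+0.60)
   = 1 / (1 + 74.131 + 3.9811) = 1/79.112 = 0.01264
[CO3²⁻] = α₂ × DIC = 0.01264 × 10.1 = 0.128 mmol/kg

[CO3²⁻] = 0.128 mmol/kg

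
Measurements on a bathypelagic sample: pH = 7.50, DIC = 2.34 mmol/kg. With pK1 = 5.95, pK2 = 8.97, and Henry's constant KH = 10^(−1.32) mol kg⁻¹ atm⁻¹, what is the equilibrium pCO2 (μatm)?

α₀ = 1 / (1 + K1/[H⁺] + K1K2/[H⁺]²) = 1 / (1 + 10^+1.55 + 10^+0.08)
   = 1 / (1 + 35.481 + 1.2023) = 1/37.684 = 0.02654
[CO2*] = α₀ × DIC = 0.02654 × 2.34 = 0.06210 mmol/kg
pCO2 = [CO2*]/KH = 6.210×10^-5 / 4.786×10^-2 = 1300 μatm

pCO2 = 1300 μatm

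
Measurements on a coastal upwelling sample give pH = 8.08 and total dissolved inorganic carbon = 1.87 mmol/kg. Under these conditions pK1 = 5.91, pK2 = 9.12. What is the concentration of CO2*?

α₀ = 1 / (1 + K1/[H⁺] + K1K2/[H⁺]²) = 1 / (1 + 10^+2.17 + 10^+1.13)
   = 1 / (1 + 147.91 + 13.490) = 1/162.40 = 0.006158
[CO2*] = α₀ × DIC = 0.006158 × 1.87 = 0.0115 mmol/kg = 11.5 μmol/kg

[CO2*] = 11.5 μmol/kg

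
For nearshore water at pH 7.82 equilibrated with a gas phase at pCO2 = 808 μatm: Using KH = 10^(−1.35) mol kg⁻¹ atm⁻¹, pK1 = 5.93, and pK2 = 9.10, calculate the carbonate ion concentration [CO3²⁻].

[CO3²⁻] = 0.147 mmol/kg

[CO2*] = KH · pCO2 = 10^(−1.35) × 808×10^-6 = 3.609×10^-5 mol/kg
α₀ = 1/(1 + K1/[H⁺] + K1K2/[H⁺]²) = 1/(1 + 10^+1.89 + 10^+0.61) = 0.01209
DIC = [CO2*]/α₀ = 3.609×10^-5 / 0.01209 = 2.985 mmol/kg
[CO3²⁻] = α₂·DIC; α₂ = 0.04926, so [CO3²⁻] = 0.04926 × 2.985 = 0.147 mmol/kg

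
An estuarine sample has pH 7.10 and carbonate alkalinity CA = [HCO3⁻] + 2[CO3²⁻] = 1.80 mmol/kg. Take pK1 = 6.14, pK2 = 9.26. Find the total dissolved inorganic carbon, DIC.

CA = [HCO3⁻] + 2[CO3²⁻] = (α₁ + 2α₂)·DIC
At pH 7.10: [H⁺]/K1 = 10^-0.96 = 0.10965, K2/[H⁺] = 10^-2.16 = 0.0069183
α₁ = 1/(1 + 0.10965 + 0.0069183) = 1/1.1166 = 0.8956; α₂ = α₁·K2/[H⁺] = 0.006196
α₁ + 2α₂ = 0.9080
DIC = CA / (α₁ + 2α₂) = 1.80 / 0.9080 = 1.98 mmol/kg

DIC = 1.98 mmol/kg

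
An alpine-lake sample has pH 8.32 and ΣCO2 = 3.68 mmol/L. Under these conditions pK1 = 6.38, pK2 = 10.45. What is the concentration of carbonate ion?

[CO3²⁻] = 0.0268 mmol/L

α₂ = 1 / (1 + [H⁺]/K2 + [H⁺]²/(K1K2)) = 1 / (1 + 10^+2.13 + 10^+0.19)
   = 1 / (1 + 134.90 + 1.5488) = 1/137.45 = 0.007276
[CO3²⁻] = α₂ × DIC = 0.007276 × 3.68 = 0.0268 mmol/L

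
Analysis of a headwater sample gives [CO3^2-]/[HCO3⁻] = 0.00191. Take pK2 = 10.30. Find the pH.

From K2 = [H⁺][CO3^2-]/[HCO3⁻]:  pH = pK2 + log₁₀([CO3^2-]/[HCO3⁻])
log₁₀(0.00191) = -2.719
pH = 10.30 + (-2.719) = 7.58

pH = 7.58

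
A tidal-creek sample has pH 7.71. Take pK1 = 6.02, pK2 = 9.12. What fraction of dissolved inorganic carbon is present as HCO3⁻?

α₁ = 1 / (1 + [H⁺]/K1 + K2/[H⁺]) = 1 / (1 + 10^-1.69 + 10^-1.41)
   = 1 / (1 + 0.020417 + 0.038905) = 1/1.0593 = 0.9440

α₁ = 0.944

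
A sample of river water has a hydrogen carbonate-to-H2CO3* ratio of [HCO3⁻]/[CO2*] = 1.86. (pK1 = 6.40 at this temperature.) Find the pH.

From K1 = [H⁺][HCO3⁻]/[CO2*]:  pH = pK1 + log₁₀([HCO3⁻]/[CO2*])
log₁₀(1.86) = +0.270
pH = 6.40 + (+0.270) = 6.67

pH = 6.67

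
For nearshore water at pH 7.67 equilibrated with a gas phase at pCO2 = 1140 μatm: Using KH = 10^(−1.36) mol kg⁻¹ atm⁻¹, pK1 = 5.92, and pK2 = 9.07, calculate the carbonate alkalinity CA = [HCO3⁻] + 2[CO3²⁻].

CA = 3.02 mmol/kg

[CO2*] = KH · pCO2 = 10^(−1.36) × 1140×10^-6 = 4.976×10^-5 mol/kg
α₀ = 1/(1 + K1/[H⁺] + K1K2/[H⁺]²) = 1/(1 + 10^+1.75 + 10^+0.35) = 0.01681
DIC = [CO2*]/α₀ = 4.976×10^-5 / 0.01681 = 2.960 mmol/kg
CA = (α₁ + 2α₂)·DIC = (0.9455 + 2×0.03764) × 2.960 = 3.02 mmol/kg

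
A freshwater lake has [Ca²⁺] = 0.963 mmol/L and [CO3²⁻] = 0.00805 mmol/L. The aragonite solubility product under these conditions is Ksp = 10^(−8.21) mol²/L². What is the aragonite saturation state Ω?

Ω = 1.26

Ksp = 10^(−8.21) = 6.166×10^-9
Ω = [Ca²⁺][CO3²⁻]/Ksp = (0.963×10^-3)(0.00805×10^-3) / 6.166×10^-9 = 1.26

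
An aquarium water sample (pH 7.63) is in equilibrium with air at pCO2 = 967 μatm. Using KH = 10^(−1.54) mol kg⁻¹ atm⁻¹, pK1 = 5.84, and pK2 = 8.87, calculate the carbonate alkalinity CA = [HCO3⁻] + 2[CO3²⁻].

[CO2*] = KH · pCO2 = 10^(−1.54) × 967×10^-6 = 2.789×10^-5 mol/kg
α₀ = 1/(1 + K1/[H⁺] + K1K2/[H⁺]²) = 1/(1 + 10^+1.79 + 10^+0.55) = 0.01510
DIC = [CO2*]/α₀ = 2.789×10^-5 / 0.01510 = 1.846 mmol/kg
CA = (α₁ + 2α₂)·DIC = (0.9313 + 2×0.05359) × 1.846 = 1.92 mmol/kg

CA = 1.92 mmol/kg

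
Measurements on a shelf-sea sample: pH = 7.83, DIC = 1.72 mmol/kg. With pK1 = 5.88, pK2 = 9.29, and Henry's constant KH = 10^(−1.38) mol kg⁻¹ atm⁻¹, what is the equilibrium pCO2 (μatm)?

α₀ = 1 / (1 + K1/[H⁺] + K1K2/[H⁺]²) = 1 / (1 + 10^+1.95 + 10^+0.49)
   = 1 / (1 + 89.125 + 3.0903) = 1/93.215 = 0.01073
[CO2*] = α₀ × DIC = 0.01073 × 1.72 = 0.01845 mmol/kg = 18.45 μmol/kg
pCO2 = [CO2*]/KH = 1.845×10^-5 / 4.169×10^-2 = 443 μatm

pCO2 = 443 μatm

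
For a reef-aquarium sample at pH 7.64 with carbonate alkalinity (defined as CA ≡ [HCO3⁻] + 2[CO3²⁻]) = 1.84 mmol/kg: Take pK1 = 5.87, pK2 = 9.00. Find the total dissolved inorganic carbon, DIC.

DIC = 1.79 mmol/kg

CA = [HCO3⁻] + 2[CO3²⁻] = (α₁ + 2α₂)·DIC
At pH 7.64: [H⁺]/K1 = 10^-1.77 = 0.016982, K2/[H⁺] = 10^-1.36 = 0.043652
α₁ = 1/(1 + 0.016982 + 0.043652) = 1/1.0606 = 0.9428; α₂ = α₁·K2/[H⁺] = 0.04116
α₁ + 2α₂ = 1.0251
DIC = CA / (α₁ + 2α₂) = 1.84 / 1.0251 = 1.79 mmol/kg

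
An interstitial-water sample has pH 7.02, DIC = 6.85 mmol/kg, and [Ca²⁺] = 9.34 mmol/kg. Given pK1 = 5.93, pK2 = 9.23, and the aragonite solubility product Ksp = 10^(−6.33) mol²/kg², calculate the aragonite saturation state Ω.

Ω = 0.776

α₂ = 1 / (1 + [H⁺]/K2 + [H⁺]²/(K1K2)) = 1 / (1 + 10^+2.21 + 10^+1.12)
   = 1 / (1 + 162.18 + 13.183) = 1/176.36 = 0.005670
[CO3²⁻] = α₂ × DIC = 0.005670 × 6.85 = 0.03884 mmol/kg
Ksp = 10^(−6.33) = 4.677×10^-7
Ω = [Ca²⁺][CO3²⁻]/Ksp = (9.34×10^-3)(3.884×10^-5) / 4.677×10^-7 = 0.776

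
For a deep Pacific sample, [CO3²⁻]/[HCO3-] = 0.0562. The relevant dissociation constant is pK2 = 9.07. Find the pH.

pH = 7.82

From K2 = [H⁺][CO3²⁻]/[HCO3-]:  pH = pK2 + log₁₀([CO3²⁻]/[HCO3-])
log₁₀(0.0562) = -1.250
pH = 9.07 + (-1.250) = 7.82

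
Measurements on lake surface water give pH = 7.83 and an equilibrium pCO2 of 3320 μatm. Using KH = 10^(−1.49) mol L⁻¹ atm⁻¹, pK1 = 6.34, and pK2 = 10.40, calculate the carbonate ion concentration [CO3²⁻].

[CO2*] = KH · pCO2 = 10^(−1.49) × 3320×10^-6 = 1.074×10^-4 mol/L
α₀ = 1/(1 + K1/[H⁺] + K1K2/[H⁺]²) = 1/(1 + 10^+1.49 + 10^-1.08) = 0.03126
DIC = [CO2*]/α₀ = 1.074×10^-4 / 0.03126 = 3.436 mmol/L
[CO3²⁻] = α₂·DIC; α₂ = 0.002600, so [CO3²⁻] = 0.002600 × 3.436 = 0.00894 mmol/L = 8.94 μmol/L

[CO3²⁻] = 8.94 μmol/L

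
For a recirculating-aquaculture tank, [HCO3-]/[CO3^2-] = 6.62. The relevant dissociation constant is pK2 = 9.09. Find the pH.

From K2 = [H⁺][CO3^2-]/[HCO3-]:  pH = pK2 − log₁₀([HCO3-]/[CO3^2-])
log₁₀(6.62) = +0.821
pH = 9.09 − (+0.821) = 8.27

pH = 8.27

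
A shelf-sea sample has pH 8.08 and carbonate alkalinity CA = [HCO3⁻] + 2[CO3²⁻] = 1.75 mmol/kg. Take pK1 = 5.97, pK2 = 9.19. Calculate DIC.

DIC = 1.64 mmol/kg

CA = [HCO3⁻] + 2[CO3²⁻] = (α₁ + 2α₂)·DIC
At pH 8.08: [H⁺]/K1 = 10^-2.11 = 0.0077625, K2/[H⁺] = 10^-1.11 = 0.077625
α₁ = 1/(1 + 0.0077625 + 0.077625) = 1/1.0854 = 0.9213; α₂ = α₁·K2/[H⁺] = 0.07152
α₁ + 2α₂ = 1.0644
DIC = CA / (α₁ + 2α₂) = 1.75 / 1.0644 = 1.64 mmol/kg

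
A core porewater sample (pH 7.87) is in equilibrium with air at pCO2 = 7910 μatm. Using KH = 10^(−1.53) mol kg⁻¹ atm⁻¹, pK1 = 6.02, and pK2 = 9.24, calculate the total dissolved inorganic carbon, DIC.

[CO2*] = KH · pCO2 = 10^(−1.53) × 7910×10^-6 = 2.334×10^-4 mol/kg
α₀ = 1/(1 + K1/[H⁺] + K1K2/[H⁺]²) = 1/(1 + 10^+1.85 + 10^+0.48) = 0.01337
DIC = [CO2*]/α₀ = 2.334×10^-4 / 0.01337 = 17.5 mmol/kg

DIC = 17.5 mmol/kg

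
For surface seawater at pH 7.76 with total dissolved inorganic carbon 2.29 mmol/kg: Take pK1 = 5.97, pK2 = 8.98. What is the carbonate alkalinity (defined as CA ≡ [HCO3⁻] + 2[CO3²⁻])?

CA = [HCO3⁻] + 2[CO3²⁻] = (α₁ + 2α₂)·DIC
At pH 7.76: [H⁺]/K1 = 10^-1.79 = 0.016218, K2/[H⁺] = 10^-1.22 = 0.060256
α₁ = 1/(1 + 0.016218 + 0.060256) = 1/1.0765 = 0.9290; α₂ = α₁·K2/[H⁺] = 0.05598
α₁ + 2α₂ = 1.0409
CA = 1.0409 × 2.29 = 2.38 mmol/kg

CA = 2.38 mmol/kg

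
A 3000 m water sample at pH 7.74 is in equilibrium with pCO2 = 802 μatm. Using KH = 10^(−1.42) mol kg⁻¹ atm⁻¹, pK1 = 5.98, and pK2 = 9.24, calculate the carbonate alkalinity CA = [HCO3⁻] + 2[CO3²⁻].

[CO2*] = KH · pCO2 = 10^(−1.42) × 802×10^-6 = 3.049×10^-5 mol/kg
α₀ = 1/(1 + K1/[H⁺] + K1K2/[H⁺]²) = 1/(1 + 10^+1.76 + 10^+0.26) = 0.01657
DIC = [CO2*]/α₀ = 3.049×10^-5 / 0.01657 = 1.841 mmol/kg
CA = (α₁ + 2α₂)·DIC = (0.9533 + 2×0.03015) × 1.841 = 1.87 mmol/kg

CA = 1.87 mmol/kg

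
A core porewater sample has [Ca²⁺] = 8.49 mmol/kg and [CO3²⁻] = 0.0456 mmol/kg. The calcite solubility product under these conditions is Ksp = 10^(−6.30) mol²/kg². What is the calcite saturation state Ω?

Ω = 0.772

Ksp = 10^(−6.30) = 5.012×10^-7
Ω = [Ca²⁺][CO3²⁻]/Ksp = (8.49×10^-3)(0.0456×10^-3) / 5.012×10^-7 = 0.772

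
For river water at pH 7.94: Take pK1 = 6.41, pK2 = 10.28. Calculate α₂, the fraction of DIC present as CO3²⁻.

α₂ = 0.00442

α₂ = 1 / (1 + [H⁺]/K2 + [H⁺]²/(K1K2)) = 1 / (1 + 10^+2.34 + 10^+0.81)
   = 1 / (1 + 218.78 + 6.4565) = 1/226.23 = 0.004420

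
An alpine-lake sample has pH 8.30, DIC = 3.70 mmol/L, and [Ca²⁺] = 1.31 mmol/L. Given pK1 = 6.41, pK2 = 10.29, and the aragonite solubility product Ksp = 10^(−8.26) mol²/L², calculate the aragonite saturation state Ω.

Ω = 8.82

α₂ = 1 / (1 + [H⁺]/K2 + [H⁺]²/(K1K2)) = 1 / (1 + 10^+1.99 + 10^+0.10)
   = 1 / (1 + 97.724 + 1.2589) = 1/99.983 = 0.01000
[CO3²⁻] = α₂ × DIC = 0.01000 × 3.70 = 0.03701 mmol/L
Ksp = 10^(−8.26) = 5.495×10^-9
Ω = [Ca²⁺][CO3²⁻]/Ksp = (1.31×10^-3)(3.701×10^-5) / 5.495×10^-9 = 8.82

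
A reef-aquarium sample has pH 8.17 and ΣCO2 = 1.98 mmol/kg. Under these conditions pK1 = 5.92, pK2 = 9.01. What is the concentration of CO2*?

[CO2*] = 9.68 μmol/kg

α₀ = 1 / (1 + K1/[H⁺] + K1K2/[H⁺]²) = 1 / (1 + 10^+2.25 + 10^+1.41)
   = 1 / (1 + 177.83 + 25.704) = 1/204.53 = 0.004889
[CO2*] = α₀ × DIC = 0.004889 × 1.98 = 0.00968 mmol/kg = 9.68 μmol/kg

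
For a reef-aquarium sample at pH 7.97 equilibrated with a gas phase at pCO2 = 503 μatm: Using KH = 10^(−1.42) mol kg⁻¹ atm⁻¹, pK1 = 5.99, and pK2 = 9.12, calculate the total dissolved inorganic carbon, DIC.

DIC = 1.97 mmol/kg

[CO2*] = KH · pCO2 = 10^(−1.42) × 503×10^-6 = 1.912×10^-5 mol/kg
α₀ = 1/(1 + K1/[H⁺] + K1K2/[H⁺]²) = 1/(1 + 10^+1.98 + 10^+0.83) = 0.009684
DIC = [CO2*]/α₀ = 1.912×10^-5 / 0.009684 = 1.97 mmol/kg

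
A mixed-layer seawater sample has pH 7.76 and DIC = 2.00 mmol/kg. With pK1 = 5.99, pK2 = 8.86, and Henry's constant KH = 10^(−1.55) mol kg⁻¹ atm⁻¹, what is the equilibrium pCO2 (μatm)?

pCO2 = 1100 μatm

α₀ = 1 / (1 + K1/[H⁺] + K1K2/[H⁺]²) = 1 / (1 + 10^+1.77 + 10^+0.67)
   = 1 / (1 + 58.884 + 4.6774) = 1/64.562 = 0.01549
[CO2*] = α₀ × DIC = 0.01549 × 2.00 = 0.03098 mmol/kg
pCO2 = [CO2*]/KH = 3.098×10^-5 / 2.818×10^-2 = 1100 μatm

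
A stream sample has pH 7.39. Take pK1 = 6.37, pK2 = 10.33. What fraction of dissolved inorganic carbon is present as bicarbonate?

α₁ = 1 / (1 + [H⁺]/K1 + K2/[H⁺]) = 1 / (1 + 10^-1.02 + 10^-2.94)
   = 1 / (1 + 0.095499 + 0.0011482) = 1/1.0966 = 0.9119

α₁ = 0.912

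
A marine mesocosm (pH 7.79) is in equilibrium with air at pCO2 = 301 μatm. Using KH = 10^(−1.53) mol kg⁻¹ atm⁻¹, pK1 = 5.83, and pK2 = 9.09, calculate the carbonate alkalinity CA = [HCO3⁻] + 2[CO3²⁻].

CA = 0.891 mmol/kg

[CO2*] = KH · pCO2 = 10^(−1.53) × 301×10^-6 = 8.883×10^-6 mol/kg
α₀ = 1/(1 + K1/[H⁺] + K1K2/[H⁺]²) = 1/(1 + 10^+1.96 + 10^+0.66) = 0.01033
DIC = [CO2*]/α₀ = 8.883×10^-6 / 0.01033 = 0.8596 mmol/kg
CA = (α₁ + 2α₂)·DIC = (0.9424 + 2×0.04723) × 0.8596 = 0.891 mmol/kg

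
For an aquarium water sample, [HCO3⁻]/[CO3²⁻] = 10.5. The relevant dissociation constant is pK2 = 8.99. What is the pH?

From K2 = [H⁺][CO3²⁻]/[HCO3⁻]:  pH = pK2 − log₁₀([HCO3⁻]/[CO3²⁻])
log₁₀(10.5) = +1.021
pH = 8.99 − (+1.021) = 7.97

pH = 7.97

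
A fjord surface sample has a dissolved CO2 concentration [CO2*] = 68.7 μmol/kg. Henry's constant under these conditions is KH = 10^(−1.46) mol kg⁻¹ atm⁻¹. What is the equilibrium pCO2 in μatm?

KH = 10^(−1.46) = 3.467×10^-2 mol kg⁻¹ atm⁻¹
pCO2 = [CO2*]/KH = 68.7×10^-6 / 3.467×10^-2 = 1.98×10^-3 atm = 1980 μatm

pCO2 = 1980 μatm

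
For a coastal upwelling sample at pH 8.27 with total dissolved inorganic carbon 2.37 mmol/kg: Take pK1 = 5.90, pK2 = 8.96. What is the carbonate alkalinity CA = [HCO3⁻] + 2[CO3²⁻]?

CA = [HCO3⁻] + 2[CO3²⁻] = (α₁ + 2α₂)·DIC
At pH 8.27: [H⁺]/K1 = 10^-2.37 = 0.0042658, K2/[H⁺] = 10^-0.69 = 0.20417
α₁ = 1/(1 + 0.0042658 + 0.20417) = 1/1.2084 = 0.8275; α₂ = α₁·K2/[H⁺] = 0.1690
α₁ + 2α₂ = 1.1654
CA = 1.1654 × 2.37 = 2.76 mmol/kg

CA = 2.76 mmol/kg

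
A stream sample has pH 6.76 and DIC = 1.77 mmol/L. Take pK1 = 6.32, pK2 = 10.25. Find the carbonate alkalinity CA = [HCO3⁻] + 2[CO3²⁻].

CA = 1.30 mmol/L

CA = [HCO3⁻] + 2[CO3²⁻] = (α₁ + 2α₂)·DIC
At pH 6.76: [H⁺]/K1 = 10^-0.44 = 0.36308, K2/[H⁺] = 10^-3.49 = 0.00032359
α₁ = 1/(1 + 0.36308 + 0.00032359) = 1/1.3634 = 0.7335; α₂ = α₁·K2/[H⁺] = 0.0002373
α₁ + 2α₂ = 0.7339
CA = 0.7339 × 1.77 = 1.30 mmol/L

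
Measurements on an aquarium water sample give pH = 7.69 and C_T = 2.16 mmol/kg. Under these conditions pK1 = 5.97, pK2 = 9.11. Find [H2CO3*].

α₀ = 1 / (1 + K1/[H⁺] + K1K2/[H⁺]²) = 1 / (1 + 10^+1.72 + 10^+0.30)
   = 1 / (1 + 52.481 + 1.9953) = 1/55.476 = 0.01803
[CO2*] = α₀ × DIC = 0.01803 × 2.16 = 0.0389 mmol/kg

[CO2*] = 0.0389 mmol/kg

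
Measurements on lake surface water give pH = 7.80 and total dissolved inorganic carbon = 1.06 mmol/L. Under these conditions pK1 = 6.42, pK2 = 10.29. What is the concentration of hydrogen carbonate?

[HCO3⁻] = 1.01 mmol/L

α₁ = 1 / (1 + [H⁺]/K1 + K2/[H⁺]) = 1 / (1 + 10^-1.38 + 10^-2.49)
   = 1 / (1 + 0.041687 + 0.0032359) = 1/1.0449 = 0.9570
[HCO3⁻] = α₁ × DIC = 0.9570 × 1.06 = 1.01 mmol/L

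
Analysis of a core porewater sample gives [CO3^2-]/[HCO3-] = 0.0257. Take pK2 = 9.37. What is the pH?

pH = 7.78

From K2 = [H⁺][CO3^2-]/[HCO3-]:  pH = pK2 + log₁₀([CO3^2-]/[HCO3-])
log₁₀(0.0257) = -1.590
pH = 9.37 + (-1.590) = 7.78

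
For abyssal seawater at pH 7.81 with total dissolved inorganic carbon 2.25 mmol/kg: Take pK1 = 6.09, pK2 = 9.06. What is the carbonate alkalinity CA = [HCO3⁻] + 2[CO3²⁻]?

CA = [HCO3⁻] + 2[CO3²⁻] = (α₁ + 2α₂)·DIC
At pH 7.81: [H⁺]/K1 = 10^-1.72 = 0.019055, K2/[H⁺] = 10^-1.25 = 0.056234
α₁ = 1/(1 + 0.019055 + 0.056234) = 1/1.0753 = 0.9300; α₂ = α₁·K2/[H⁺] = 0.05230
α₁ + 2α₂ = 1.0346
CA = 1.0346 × 2.25 = 2.33 mmol/kg

CA = 2.33 mmol/kg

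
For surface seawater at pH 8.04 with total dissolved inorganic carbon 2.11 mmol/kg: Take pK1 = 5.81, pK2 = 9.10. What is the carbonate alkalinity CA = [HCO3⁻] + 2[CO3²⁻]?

CA = 2.27 mmol/kg

CA = [HCO3⁻] + 2[CO3²⁻] = (α₁ + 2α₂)·DIC
At pH 8.04: [H⁺]/K1 = 10^-2.23 = 0.0058884, K2/[H⁺] = 10^-1.06 = 0.087096
α₁ = 1/(1 + 0.0058884 + 0.087096) = 1/1.0930 = 0.9149; α₂ = α₁·K2/[H⁺] = 0.07969
α₁ + 2α₂ = 1.0743
CA = 1.0743 × 2.11 = 2.27 mmol/kg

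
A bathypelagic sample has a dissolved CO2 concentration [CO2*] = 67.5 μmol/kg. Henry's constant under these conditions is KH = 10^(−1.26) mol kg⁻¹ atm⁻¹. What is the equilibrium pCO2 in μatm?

KH = 10^(−1.26) = 5.495×10^-2 mol kg⁻¹ atm⁻¹
pCO2 = [CO2*]/KH = 67.5×10^-6 / 5.495×10^-2 = 1.23×10^-3 atm = 1230 μatm

pCO2 = 1230 μatm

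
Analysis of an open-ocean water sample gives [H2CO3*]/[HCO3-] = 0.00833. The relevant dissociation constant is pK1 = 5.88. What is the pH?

pH = 7.96

From K1 = [H⁺][HCO3-]/[H2CO3*]:  pH = pK1 − log₁₀([H2CO3*]/[HCO3-])
log₁₀(0.00833) = -2.079
pH = 5.88 − (-2.079) = 7.96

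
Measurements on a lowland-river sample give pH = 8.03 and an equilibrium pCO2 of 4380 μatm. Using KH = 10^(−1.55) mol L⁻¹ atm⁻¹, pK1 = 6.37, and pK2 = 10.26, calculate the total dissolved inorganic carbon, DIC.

[CO2*] = KH · pCO2 = 10^(−1.55) × 4380×10^-6 = 1.234×10^-4 mol/L
α₀ = 1/(1 + K1/[H⁺] + K1K2/[H⁺]²) = 1/(1 + 10^+1.66 + 10^-0.57) = 0.02129
DIC = [CO2*]/α₀ = 1.234×10^-4 / 0.02129 = 5.80 mmol/L

DIC = 5.80 mmol/L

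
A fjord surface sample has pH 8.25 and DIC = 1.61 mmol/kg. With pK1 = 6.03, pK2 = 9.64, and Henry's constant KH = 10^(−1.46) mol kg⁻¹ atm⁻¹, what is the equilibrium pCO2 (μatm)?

pCO2 = 267 μatm

α₀ = 1 / (1 + K1/[H⁺] + K1K2/[H⁺]²) = 1 / (1 + 10^+2.22 + 10^+0.83)
   = 1 / (1 + 165.96 + 6.7608) = 1/173.72 = 0.005756
[CO2*] = α₀ × DIC = 0.005756 × 1.61 = 0.009268 mmol/kg = 9.268 μmol/kg
pCO2 = [CO2*]/KH = 9.268×10^-6 / 3.467×10^-2 = 267 μatm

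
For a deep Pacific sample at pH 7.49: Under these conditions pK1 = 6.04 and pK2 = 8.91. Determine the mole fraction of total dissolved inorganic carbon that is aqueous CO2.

α₀ = 0.0331

α₀ = 1 / (1 + K1/[H⁺] + K1K2/[H⁺]²) = 1 / (1 + 10^+1.45 + 10^+0.03)
   = 1 / (1 + 28.184 + 1.0715) = 1/30.255 = 0.03305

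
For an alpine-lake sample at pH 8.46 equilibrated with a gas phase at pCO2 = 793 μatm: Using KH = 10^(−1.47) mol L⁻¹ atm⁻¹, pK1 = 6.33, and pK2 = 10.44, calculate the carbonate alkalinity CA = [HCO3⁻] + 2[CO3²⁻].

[CO2*] = KH · pCO2 = 10^(−1.47) × 793×10^-6 = 2.687×10^-5 mol/L
α₀ = 1/(1 + K1/[H⁺] + K1K2/[H⁺]²) = 1/(1 + 10^+2.13 + 10^+0.15) = 0.007283
DIC = [CO2*]/α₀ = 2.687×10^-5 / 0.007283 = 3.690 mmol/L
CA = (α₁ + 2α₂)·DIC = (0.9824 + 2×0.01029) × 3.690 = 3.70 mmol/L

CA = 3.70 mmol/L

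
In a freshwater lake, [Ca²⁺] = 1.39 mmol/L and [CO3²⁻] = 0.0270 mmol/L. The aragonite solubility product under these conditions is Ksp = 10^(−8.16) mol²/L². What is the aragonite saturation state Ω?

Ω = 5.42

Ksp = 10^(−8.16) = 6.918×10^-9
Ω = [Ca²⁺][CO3²⁻]/Ksp = (1.39×10^-3)(0.0270×10^-3) / 6.918×10^-9 = 5.42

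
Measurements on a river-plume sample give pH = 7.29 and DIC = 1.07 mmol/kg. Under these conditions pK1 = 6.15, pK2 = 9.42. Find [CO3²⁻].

α₂ = 1 / (1 + [H⁺]/K2 + [H⁺]²/(K1K2)) = 1 / (1 + 10^+2.13 + 10^+0.99)
   = 1 / (1 + 134.90 + 9.7724) = 1/145.67 = 0.006865
[CO3²⁻] = α₂ × DIC = 0.006865 × 1.07 = 0.00735 mmol/kg = 7.35 μmol/kg

[CO3²⁻] = 7.35 μmol/kg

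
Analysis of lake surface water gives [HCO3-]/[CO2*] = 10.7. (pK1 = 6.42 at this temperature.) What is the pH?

pH = 7.45

From K1 = [H⁺][HCO3-]/[CO2*]:  pH = pK1 + log₁₀([HCO3-]/[CO2*])
log₁₀(10.7) = +1.029
pH = 6.42 + (+1.029) = 7.45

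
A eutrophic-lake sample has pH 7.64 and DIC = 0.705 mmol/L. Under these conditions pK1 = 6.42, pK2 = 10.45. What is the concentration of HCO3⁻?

[HCO3⁻] = 0.664 mmol/L

α₁ = 1 / (1 + [H⁺]/K1 + K2/[H⁺]) = 1 / (1 + 10^-1.22 + 10^-2.81)
   = 1 / (1 + 0.060256 + 0.0015488) = 1/1.0618 = 0.9418
[HCO3⁻] = α₁ × DIC = 0.9418 × 0.705 = 0.664 mmol/L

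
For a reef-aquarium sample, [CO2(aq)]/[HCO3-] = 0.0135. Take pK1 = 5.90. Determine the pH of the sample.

From K1 = [H⁺][HCO3-]/[CO2(aq)]:  pH = pK1 − log₁₀([CO2(aq)]/[HCO3-])
log₁₀(0.0135) = -1.870
pH = 5.90 − (-1.870) = 7.77

pH = 7.77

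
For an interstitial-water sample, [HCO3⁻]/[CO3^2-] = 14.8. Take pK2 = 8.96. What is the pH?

pH = 7.79

From K2 = [H⁺][CO3^2-]/[HCO3⁻]:  pH = pK2 − log₁₀([HCO3⁻]/[CO3^2-])
log₁₀(14.8) = +1.170
pH = 8.96 − (+1.170) = 7.79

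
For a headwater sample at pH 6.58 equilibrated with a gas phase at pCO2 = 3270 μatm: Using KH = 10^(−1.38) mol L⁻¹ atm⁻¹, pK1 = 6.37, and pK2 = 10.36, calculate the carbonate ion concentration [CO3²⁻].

[CO2*] = KH · pCO2 = 10^(−1.38) × 3270×10^-6 = 1.363×10^-4 mol/L
α₀ = 1/(1 + K1/[H⁺] + K1K2/[H⁺]²) = 1/(1 + 10^+0.21 + 10^-3.57) = 0.3814
DIC = [CO2*]/α₀ = 1.363×10^-4 / 0.3814 = 0.3574 mmol/L
[CO3²⁻] = α₂·DIC; α₂ = 0.0001026, so [CO3²⁻] = 0.0001026 × 0.3574 = 3.67×10^-5 mmol/L = 0.0367 μmol/L

[CO3²⁻] = 0.0367 μmol/L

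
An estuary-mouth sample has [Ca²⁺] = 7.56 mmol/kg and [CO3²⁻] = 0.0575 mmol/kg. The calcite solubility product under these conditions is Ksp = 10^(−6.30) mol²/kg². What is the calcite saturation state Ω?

Ksp = 10^(−6.30) = 5.012×10^-7
Ω = [Ca²⁺][CO3²⁻]/Ksp = (7.56×10^-3)(0.0575×10^-3) / 5.012×10^-7 = 0.867

Ω = 0.867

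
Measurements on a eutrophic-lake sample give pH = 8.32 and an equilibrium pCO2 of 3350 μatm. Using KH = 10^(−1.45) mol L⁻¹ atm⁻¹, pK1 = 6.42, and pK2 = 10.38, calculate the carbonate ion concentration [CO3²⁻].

[CO3²⁻] = 0.0822 mmol/L

[CO2*] = KH · pCO2 = 10^(−1.45) × 3350×10^-6 = 1.189×10^-4 mol/L
α₀ = 1/(1 + K1/[H⁺] + K1K2/[H⁺]²) = 1/(1 + 10^+1.90 + 10^-0.16) = 0.01233
DIC = [CO2*]/α₀ = 1.189×10^-4 / 0.01233 = 9.643 mmol/L
[CO3²⁻] = α₂·DIC; α₂ = 0.008528, so [CO3²⁻] = 0.008528 × 9.643 = 0.0822 mmol/L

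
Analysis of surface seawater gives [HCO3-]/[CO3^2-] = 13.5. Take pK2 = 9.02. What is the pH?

From K2 = [H⁺][CO3^2-]/[HCO3-]:  pH = pK2 − log₁₀([HCO3-]/[CO3^2-])
log₁₀(13.5) = +1.130
pH = 9.02 − (+1.130) = 7.89

pH = 7.89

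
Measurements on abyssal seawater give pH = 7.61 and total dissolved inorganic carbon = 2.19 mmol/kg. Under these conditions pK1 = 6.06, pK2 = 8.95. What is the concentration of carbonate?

α₂ = 1 / (1 + [H⁺]/K2 + [H⁺]²/(K1K2)) = 1 / (1 + 10^+1.34 + 10^-0.21)
   = 1 / (1 + 21.878 + 0.61660) = 1/23.494 = 0.04256
[CO3²⁻] = α₂ × DIC = 0.04256 × 2.19 = 0.0932 mmol/kg

[CO3²⁻] = 0.0932 mmol/kg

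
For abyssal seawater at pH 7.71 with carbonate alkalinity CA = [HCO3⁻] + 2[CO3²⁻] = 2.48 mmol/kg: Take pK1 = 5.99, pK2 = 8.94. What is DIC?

DIC = 2.39 mmol/kg

CA = [HCO3⁻] + 2[CO3²⁻] = (α₁ + 2α₂)·DIC
At pH 7.71: [H⁺]/K1 = 10^-1.72 = 0.019055, K2/[H⁺] = 10^-1.23 = 0.058884
α₁ = 1/(1 + 0.019055 + 0.058884) = 1/1.0779 = 0.9277; α₂ = α₁·K2/[H⁺] = 0.05463
α₁ + 2α₂ = 1.0369
DIC = CA / (α₁ + 2α₂) = 2.48 / 1.0369 = 2.39 mmol/kg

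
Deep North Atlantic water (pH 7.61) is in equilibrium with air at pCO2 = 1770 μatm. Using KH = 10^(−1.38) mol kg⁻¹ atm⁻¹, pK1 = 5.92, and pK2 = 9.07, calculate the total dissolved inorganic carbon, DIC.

DIC = 3.81 mmol/kg

[CO2*] = KH · pCO2 = 10^(−1.38) × 1770×10^-6 = 7.379×10^-5 mol/kg
α₀ = 1/(1 + K1/[H⁺] + K1K2/[H⁺]²) = 1/(1 + 10^+1.69 + 10^+0.23) = 0.01935
DIC = [CO2*]/α₀ = 7.379×10^-5 / 0.01935 = 3.81 mmol/kg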